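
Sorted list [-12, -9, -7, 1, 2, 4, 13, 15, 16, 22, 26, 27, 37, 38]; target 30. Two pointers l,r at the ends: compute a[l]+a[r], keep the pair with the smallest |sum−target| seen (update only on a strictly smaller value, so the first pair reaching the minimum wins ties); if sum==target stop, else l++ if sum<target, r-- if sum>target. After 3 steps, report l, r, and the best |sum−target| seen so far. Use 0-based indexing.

l=2, r=12, best |Δ|=1

l=0 r=13: -12+38=26 d=4 *, l++
l=1 r=13: -9+38=29 d=1 *, l++
l=2 r=13: -7+38=31 d=1, r--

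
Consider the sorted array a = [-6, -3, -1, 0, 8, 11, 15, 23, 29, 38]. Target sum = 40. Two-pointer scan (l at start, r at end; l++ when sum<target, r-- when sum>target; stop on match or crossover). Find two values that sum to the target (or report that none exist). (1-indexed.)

[1,10] -6+38=32 <40 → l++
[2,10] -3+38=35 <40 → l++
[3,10] -1+38=37 <40 → l++
[4,10] 0+38=38 <40 → l++
[5,10] 8+38=46 >40 → r--
[5,9] 8+29=37 <40 → l++
[6,9] 11+29=40 → found

(11, 29)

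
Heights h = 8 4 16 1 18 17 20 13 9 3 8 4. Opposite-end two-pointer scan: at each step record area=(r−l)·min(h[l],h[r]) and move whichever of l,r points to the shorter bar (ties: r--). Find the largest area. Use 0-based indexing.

max area = 80

[0,11] min(8,4)*11=44 best=44 * → r--
[0,10] min(8,8)*10=80 best=80 * → r--
[0,9] min(8,3)*9=27 best=80 → r--
[0,8] min(8,9)*8=64 best=80 → l++
[1,8] min(4,9)*7=28 best=80 → l++
[2,8] min(16,9)*6=54 best=80 → r--
[2,7] min(16,13)*5=65 best=80 → r--
[2,6] min(16,20)*4=64 best=80 → l++
[3,6] min(1,20)*3=3 best=80 → l++
[4,6] min(18,20)*2=36 best=80 → l++
[5,6] min(17,20)*1=17 best=80 → l++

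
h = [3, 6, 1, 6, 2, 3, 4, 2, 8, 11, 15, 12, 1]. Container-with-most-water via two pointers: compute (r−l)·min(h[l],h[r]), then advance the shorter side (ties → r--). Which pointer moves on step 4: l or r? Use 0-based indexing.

l

l=0 r=12: min(3,1)*12=12 best=12 *, r--
l=0 r=11: min(3,12)*11=33 best=33 *, l++
l=1 r=11: min(6,12)*10=60 best=60 *, l++
l=2 r=11: min(1,12)*9=9 best=60, l++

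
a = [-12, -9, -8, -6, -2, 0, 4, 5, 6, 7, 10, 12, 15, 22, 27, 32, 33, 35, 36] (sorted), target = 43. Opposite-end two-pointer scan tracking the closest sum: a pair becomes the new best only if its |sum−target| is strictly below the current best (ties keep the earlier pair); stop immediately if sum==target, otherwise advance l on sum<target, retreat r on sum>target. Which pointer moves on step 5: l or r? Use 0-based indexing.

[0,18] -12+36=24 d=19 * → l++
[1,18] -9+36=27 d=16 * → l++
[2,18] -8+36=28 d=15 * → l++
[3,18] -6+36=30 d=13 * → l++
[4,18] -2+36=34 d=9 * → l++

l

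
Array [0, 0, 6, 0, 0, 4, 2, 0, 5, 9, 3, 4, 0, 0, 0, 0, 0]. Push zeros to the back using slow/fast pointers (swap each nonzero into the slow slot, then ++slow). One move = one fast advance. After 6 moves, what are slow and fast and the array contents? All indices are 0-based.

(s=0,f=0) a[fast]=0 → fast++
(s=0,f=1) a[fast]=0 → fast++
(s=0,f=2) a[fast]=6≠0 swap→a[0]=6 → slow++,fast++
(s=1,f=3) a[fast]=0 → fast++
(s=1,f=4) a[fast]=0 → fast++
(s=1,f=5) a[fast]=4≠0 swap→a[1]=4 → slow++,fast++

slow=2, fast=6, a=[6, 4, 0, 0, 0, 0, 2, 0, 5, 9, 3, 4, 0, 0, 0, 0, 0]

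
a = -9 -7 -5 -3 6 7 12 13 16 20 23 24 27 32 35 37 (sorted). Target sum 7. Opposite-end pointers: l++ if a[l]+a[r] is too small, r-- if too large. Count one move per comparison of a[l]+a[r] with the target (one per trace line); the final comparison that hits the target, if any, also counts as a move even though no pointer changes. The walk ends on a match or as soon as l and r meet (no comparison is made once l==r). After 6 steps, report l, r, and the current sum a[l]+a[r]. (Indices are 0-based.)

l=0 r=15: -9+37=28 >7, r--
l=0 r=14: -9+35=26 >7, r--
l=0 r=13: -9+32=23 >7, r--
l=0 r=12: -9+27=18 >7, r--
l=0 r=11: -9+24=15 >7, r--
l=0 r=10: -9+23=14 >7, r--

l=0, r=9, sum=11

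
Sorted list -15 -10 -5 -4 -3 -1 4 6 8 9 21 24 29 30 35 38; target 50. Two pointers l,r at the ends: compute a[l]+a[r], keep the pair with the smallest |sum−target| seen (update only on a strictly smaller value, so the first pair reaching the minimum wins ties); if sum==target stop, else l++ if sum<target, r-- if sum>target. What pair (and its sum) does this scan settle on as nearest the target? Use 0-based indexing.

pair (21, 29) with sum 50 (|Δ|=0)

l=0 r=15: -15+38=23 d=27 *, l++
l=1 r=15: -10+38=28 d=22 *, l++
l=2 r=15: -5+38=33 d=17 *, l++
l=3 r=15: -4+38=34 d=16 *, l++
l=4 r=15: -3+38=35 d=15 *, l++
l=5 r=15: -1+38=37 d=13 *, l++
l=6 r=15: 4+38=42 d=8 *, l++
l=7 r=15: 6+38=44 d=6 *, l++
l=8 r=15: 8+38=46 d=4 *, l++
l=9 r=15: 9+38=47 d=3 *, l++
l=10 r=15: 21+38=59 d=9, r--
l=10 r=14: 21+35=56 d=6, r--
l=10 r=13: 21+30=51 d=1 *, r--
l=10 r=12: 21+29=50 d=0 *, stop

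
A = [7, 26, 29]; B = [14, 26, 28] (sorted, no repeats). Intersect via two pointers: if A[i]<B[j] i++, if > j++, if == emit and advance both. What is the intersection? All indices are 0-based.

intersection = [26]

[i=0,j=0] 7<14 → i++
[i=1,j=0] 26>14 → j++
[i=1,j=1] 26==26 emit → i++,j++
[i=2,j=2] 29>28 → j++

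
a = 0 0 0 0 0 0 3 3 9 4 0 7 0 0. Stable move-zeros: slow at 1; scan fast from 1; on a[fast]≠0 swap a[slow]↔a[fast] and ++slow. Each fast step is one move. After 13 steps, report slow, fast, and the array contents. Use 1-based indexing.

(s=1,f=1) a[fast]=0 → fast++
(s=1,f=2) a[fast]=0 → fast++
(s=1,f=3) a[fast]=0 → fast++
(s=1,f=4) a[fast]=0 → fast++
(s=1,f=5) a[fast]=0 → fast++
(s=1,f=6) a[fast]=0 → fast++
(s=1,f=7) a[fast]=3≠0 swap→a[1]=3 → slow++,fast++
(s=2,f=8) a[fast]=3≠0 swap→a[2]=3 → slow++,fast++
(s=3,f=9) a[fast]=9≠0 swap→a[3]=9 → slow++,fast++
(s=4,f=10) a[fast]=4≠0 swap→a[4]=4 → slow++,fast++
(s=5,f=11) a[fast]=0 → fast++
(s=5,f=12) a[fast]=7≠0 swap→a[5]=7 → slow++,fast++
(s=6,f=13) a[fast]=0 → fast++

slow=6, fast=14, a=[3, 3, 9, 4, 7, 0, 0, 0, 0, 0, 0, 0, 0, 0]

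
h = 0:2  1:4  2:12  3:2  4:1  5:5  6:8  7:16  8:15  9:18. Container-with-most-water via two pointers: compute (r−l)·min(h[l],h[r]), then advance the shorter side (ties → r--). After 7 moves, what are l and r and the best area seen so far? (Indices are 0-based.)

l=7, r=9, best area=84

[0,9] min(2,18)*9=18 best=18 * → l++
[1,9] min(4,18)*8=32 best=32 * → l++
[2,9] min(12,18)*7=84 best=84 * → l++
[3,9] min(2,18)*6=12 best=84 → l++
[4,9] min(1,18)*5=5 best=84 → l++
[5,9] min(5,18)*4=20 best=84 → l++
[6,9] min(8,18)*3=24 best=84 → l++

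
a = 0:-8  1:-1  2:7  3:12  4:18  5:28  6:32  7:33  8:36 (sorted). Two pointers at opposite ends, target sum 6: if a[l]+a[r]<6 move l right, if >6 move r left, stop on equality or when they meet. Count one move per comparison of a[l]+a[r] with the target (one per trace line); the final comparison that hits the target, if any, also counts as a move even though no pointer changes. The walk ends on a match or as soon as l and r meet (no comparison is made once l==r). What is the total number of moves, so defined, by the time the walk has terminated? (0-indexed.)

8 moves

[0,8] -8+36=28 >6 → r--
[0,7] -8+33=25 >6 → r--
[0,6] -8+32=24 >6 → r--
[0,5] -8+28=20 >6 → r--
[0,4] -8+18=10 >6 → r--
[0,3] -8+12=4 <6 → l++
[1,3] -1+12=11 >6 → r--
[1,2] -1+7=6 → found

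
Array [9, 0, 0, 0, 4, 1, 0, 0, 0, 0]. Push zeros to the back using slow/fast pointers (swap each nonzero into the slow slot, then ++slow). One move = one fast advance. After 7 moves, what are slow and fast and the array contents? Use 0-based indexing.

slow=3, fast=7, a=[9, 4, 1, 0, 0, 0, 0, 0, 0, 0]

slow=0 fast=0: a[fast]=9≠0 swap→a[0]=9, slow++,fast++
slow=1 fast=1: a[fast]=0, fast++
slow=1 fast=2: a[fast]=0, fast++
slow=1 fast=3: a[fast]=0, fast++
slow=1 fast=4: a[fast]=4≠0 swap→a[1]=4, slow++,fast++
slow=2 fast=5: a[fast]=1≠0 swap→a[2]=1, slow++,fast++
slow=3 fast=6: a[fast]=0, fast++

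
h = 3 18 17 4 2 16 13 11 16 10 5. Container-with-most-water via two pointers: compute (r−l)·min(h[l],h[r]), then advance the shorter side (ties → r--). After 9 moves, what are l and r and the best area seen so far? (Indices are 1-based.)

l=2, r=3, best area=112

[1,11] min(3,5)*10=30 best=30 * → l++
[2,11] min(18,5)*9=45 best=45 * → r--
[2,10] min(18,10)*8=80 best=80 * → r--
[2,9] min(18,16)*7=112 best=112 * → r--
[2,8] min(18,11)*6=66 best=112 → r--
[2,7] min(18,13)*5=65 best=112 → r--
[2,6] min(18,16)*4=64 best=112 → r--
[2,5] min(18,2)*3=6 best=112 → r--
[2,4] min(18,4)*2=8 best=112 → r--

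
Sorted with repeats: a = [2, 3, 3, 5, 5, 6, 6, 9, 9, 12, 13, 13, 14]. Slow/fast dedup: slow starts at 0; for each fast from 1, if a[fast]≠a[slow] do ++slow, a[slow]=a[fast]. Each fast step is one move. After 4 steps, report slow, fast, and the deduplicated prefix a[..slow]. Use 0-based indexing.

(s=0,f=1) a[fast]=3≠a[slow]=2 write a[1]=3 → slow++,fast++
(s=1,f=2) a[fast]=3=a[slow] dup → fast++
(s=1,f=3) a[fast]=5≠a[slow]=3 write a[2]=5 → slow++,fast++
(s=2,f=4) a[fast]=5=a[slow] dup → fast++

slow=2, fast=5, prefix=[2, 3, 5]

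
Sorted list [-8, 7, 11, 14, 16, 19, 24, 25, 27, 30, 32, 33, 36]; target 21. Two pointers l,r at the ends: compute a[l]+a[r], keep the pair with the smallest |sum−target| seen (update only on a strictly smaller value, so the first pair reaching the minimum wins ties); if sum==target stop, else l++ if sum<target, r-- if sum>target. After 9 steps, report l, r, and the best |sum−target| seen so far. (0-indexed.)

[0,12] -8+36=28 d=7 * → r--
[0,11] -8+33=25 d=4 * → r--
[0,10] -8+32=24 d=3 * → r--
[0,9] -8+30=22 d=1 * → r--
[0,8] -8+27=19 d=2 → l++
[1,8] 7+27=34 d=13 → r--
[1,7] 7+25=32 d=11 → r--
[1,6] 7+24=31 d=10 → r--
[1,5] 7+19=26 d=5 → r--

l=1, r=4, best |Δ|=1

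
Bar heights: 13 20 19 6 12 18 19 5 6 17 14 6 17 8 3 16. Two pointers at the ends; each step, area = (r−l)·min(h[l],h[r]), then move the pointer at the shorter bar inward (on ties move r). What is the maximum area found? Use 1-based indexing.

max area = 224

l=1 r=16: min(13,16)*15=195 best=195 *, l++
l=2 r=16: min(20,16)*14=224 best=224 *, r--
l=2 r=15: min(20,3)*13=39 best=224, r--
l=2 r=14: min(20,8)*12=96 best=224, r--
l=2 r=13: min(20,17)*11=187 best=224, r--
l=2 r=12: min(20,6)*10=60 best=224, r--
l=2 r=11: min(20,14)*9=126 best=224, r--
l=2 r=10: min(20,17)*8=136 best=224, r--
l=2 r=9: min(20,6)*7=42 best=224, r--
l=2 r=8: min(20,5)*6=30 best=224, r--
l=2 r=7: min(20,19)*5=95 best=224, r--
l=2 r=6: min(20,18)*4=72 best=224, r--
l=2 r=5: min(20,12)*3=36 best=224, r--
l=2 r=4: min(20,6)*2=12 best=224, r--
l=2 r=3: min(20,19)*1=19 best=224, r--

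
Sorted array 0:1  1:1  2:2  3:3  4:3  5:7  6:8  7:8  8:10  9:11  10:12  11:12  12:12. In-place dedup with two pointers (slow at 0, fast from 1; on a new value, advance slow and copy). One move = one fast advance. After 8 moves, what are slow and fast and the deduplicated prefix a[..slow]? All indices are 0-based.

slow=0 fast=1: a[fast]=1=a[slow] dup, fast++
slow=0 fast=2: a[fast]=2≠a[slow]=1 write a[1]=2, slow++,fast++
slow=1 fast=3: a[fast]=3≠a[slow]=2 write a[2]=3, slow++,fast++
slow=2 fast=4: a[fast]=3=a[slow] dup, fast++
slow=2 fast=5: a[fast]=7≠a[slow]=3 write a[3]=7, slow++,fast++
slow=3 fast=6: a[fast]=8≠a[slow]=7 write a[4]=8, slow++,fast++
slow=4 fast=7: a[fast]=8=a[slow] dup, fast++
slow=4 fast=8: a[fast]=10≠a[slow]=8 write a[5]=10, slow++,fast++

slow=5, fast=9, prefix=[1, 2, 3, 7, 8, 10]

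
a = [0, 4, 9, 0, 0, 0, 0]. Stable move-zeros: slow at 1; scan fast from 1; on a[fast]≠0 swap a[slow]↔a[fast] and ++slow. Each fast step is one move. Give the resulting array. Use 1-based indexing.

[4, 9, 0, 0, 0, 0, 0]

slow=1 fast=1: a[fast]=0, fast++
slow=1 fast=2: a[fast]=4≠0 swap→a[1]=4, slow++,fast++
slow=2 fast=3: a[fast]=9≠0 swap→a[2]=9, slow++,fast++
slow=3 fast=4: a[fast]=0, fast++
slow=3 fast=5: a[fast]=0, fast++
slow=3 fast=6: a[fast]=0, fast++
slow=3 fast=7: a[fast]=0, fast++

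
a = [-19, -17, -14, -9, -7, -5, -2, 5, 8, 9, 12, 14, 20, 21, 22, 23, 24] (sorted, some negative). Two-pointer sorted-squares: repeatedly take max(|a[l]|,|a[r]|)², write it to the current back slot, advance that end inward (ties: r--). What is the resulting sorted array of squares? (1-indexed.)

[1,17] |-19|<=|24| out[17]=576 → r--
[1,16] |-19|<=|23| out[16]=529 → r--
[1,15] |-19|<=|22| out[15]=484 → r--
[1,14] |-19|<=|21| out[14]=441 → r--
[1,13] |-19|<=|20| out[13]=400 → r--
[1,12] |-19|>|14| out[12]=361 → l++
[2,12] |-17|>|14| out[11]=289 → l++
[3,12] |-14|<=|14| out[10]=196 → r--
[3,11] |-14|>|12| out[9]=196 → l++
[4,11] |-9|<=|12| out[8]=144 → r--
[4,10] |-9|<=|9| out[7]=81 → r--
[4,9] |-9|>|8| out[6]=81 → l++
[5,9] |-7|<=|8| out[5]=64 → r--
[5,8] |-7|>|5| out[4]=49 → l++
[6,8] |-5|<=|5| out[3]=25 → r--
[6,7] |-5|>|-2| out[2]=25 → l++
[7,7] |-2|<=|-2| out[1]=4 → r--

[4, 25, 25, 49, 64, 81, 81, 144, 196, 196, 289, 361, 400, 441, 484, 529, 576]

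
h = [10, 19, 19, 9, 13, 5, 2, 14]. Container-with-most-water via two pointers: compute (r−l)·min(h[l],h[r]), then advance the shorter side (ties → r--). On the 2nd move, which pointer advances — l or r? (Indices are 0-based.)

[0,7] min(10,14)*7=70 best=70 * → l++
[1,7] min(19,14)*6=84 best=84 * → r--

r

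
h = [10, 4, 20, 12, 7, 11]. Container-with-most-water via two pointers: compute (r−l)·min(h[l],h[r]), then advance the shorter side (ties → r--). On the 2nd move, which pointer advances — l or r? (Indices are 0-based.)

[0,5] min(10,11)*5=50 best=50 * → l++
[1,5] min(4,11)*4=16 best=50 → l++

l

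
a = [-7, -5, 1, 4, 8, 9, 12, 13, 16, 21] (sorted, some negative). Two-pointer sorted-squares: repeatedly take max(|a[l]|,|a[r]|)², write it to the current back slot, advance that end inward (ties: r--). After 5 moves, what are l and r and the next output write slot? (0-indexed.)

l=0 r=9: |-7|<=|21| out[9]=441, r--
l=0 r=8: |-7|<=|16| out[8]=256, r--
l=0 r=7: |-7|<=|13| out[7]=169, r--
l=0 r=6: |-7|<=|12| out[6]=144, r--
l=0 r=5: |-7|<=|9| out[5]=81, r--

l=0, r=4, next write slot=4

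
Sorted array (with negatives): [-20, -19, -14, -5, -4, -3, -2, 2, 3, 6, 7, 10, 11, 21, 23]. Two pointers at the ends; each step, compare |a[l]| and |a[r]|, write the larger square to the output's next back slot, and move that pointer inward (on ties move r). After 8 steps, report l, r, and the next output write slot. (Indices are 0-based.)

l=0 r=14: |-20|<=|23| out[14]=529, r--
l=0 r=13: |-20|<=|21| out[13]=441, r--
l=0 r=12: |-20|>|11| out[12]=400, l++
l=1 r=12: |-19|>|11| out[11]=361, l++
l=2 r=12: |-14|>|11| out[10]=196, l++
l=3 r=12: |-5|<=|11| out[9]=121, r--
l=3 r=11: |-5|<=|10| out[8]=100, r--
l=3 r=10: |-5|<=|7| out[7]=49, r--

l=3, r=9, next write slot=6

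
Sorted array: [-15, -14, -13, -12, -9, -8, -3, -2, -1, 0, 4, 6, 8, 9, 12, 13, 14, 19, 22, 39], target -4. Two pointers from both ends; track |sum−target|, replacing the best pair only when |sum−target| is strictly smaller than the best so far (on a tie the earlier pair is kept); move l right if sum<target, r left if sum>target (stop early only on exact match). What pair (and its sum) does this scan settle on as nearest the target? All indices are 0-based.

pair (-13, 9) with sum -4 (|Δ|=0)

l=0 r=19: -15+39=24 d=28 *, r--
l=0 r=18: -15+22=7 d=11 *, r--
l=0 r=17: -15+19=4 d=8 *, r--
l=0 r=16: -15+14=-1 d=3 *, r--
l=0 r=15: -15+13=-2 d=2 *, r--
l=0 r=14: -15+12=-3 d=1 *, r--
l=0 r=13: -15+9=-6 d=2, l++
l=1 r=13: -14+9=-5 d=1, l++
l=2 r=13: -13+9=-4 d=0 *, stop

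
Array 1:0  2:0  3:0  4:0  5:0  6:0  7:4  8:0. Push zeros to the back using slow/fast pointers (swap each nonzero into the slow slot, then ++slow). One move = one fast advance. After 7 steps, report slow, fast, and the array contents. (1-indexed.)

(s=1,f=1) a[fast]=0 → fast++
(s=1,f=2) a[fast]=0 → fast++
(s=1,f=3) a[fast]=0 → fast++
(s=1,f=4) a[fast]=0 → fast++
(s=1,f=5) a[fast]=0 → fast++
(s=1,f=6) a[fast]=0 → fast++
(s=1,f=7) a[fast]=4≠0 swap→a[1]=4 → slow++,fast++

slow=2, fast=8, a=[4, 0, 0, 0, 0, 0, 0, 0]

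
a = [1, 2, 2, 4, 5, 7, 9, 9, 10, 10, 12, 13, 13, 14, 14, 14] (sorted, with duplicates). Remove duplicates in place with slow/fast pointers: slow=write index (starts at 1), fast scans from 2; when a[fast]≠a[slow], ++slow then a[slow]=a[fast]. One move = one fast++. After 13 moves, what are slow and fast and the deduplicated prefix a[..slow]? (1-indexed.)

(s=1,f=2) a[fast]=2≠a[slow]=1 write a[2]=2 → slow++,fast++
(s=2,f=3) a[fast]=2=a[slow] dup → fast++
(s=2,f=4) a[fast]=4≠a[slow]=2 write a[3]=4 → slow++,fast++
(s=3,f=5) a[fast]=5≠a[slow]=4 write a[4]=5 → slow++,fast++
(s=4,f=6) a[fast]=7≠a[slow]=5 write a[5]=7 → slow++,fast++
(s=5,f=7) a[fast]=9≠a[slow]=7 write a[6]=9 → slow++,fast++
(s=6,f=8) a[fast]=9=a[slow] dup → fast++
(s=6,f=9) a[fast]=10≠a[slow]=9 write a[7]=10 → slow++,fast++
(s=7,f=10) a[fast]=10=a[slow] dup → fast++
(s=7,f=11) a[fast]=12≠a[slow]=10 write a[8]=12 → slow++,fast++
(s=8,f=12) a[fast]=13≠a[slow]=12 write a[9]=13 → slow++,fast++
(s=9,f=13) a[fast]=13=a[slow] dup → fast++
(s=9,f=14) a[fast]=14≠a[slow]=13 write a[10]=14 → slow++,fast++

slow=10, fast=15, prefix=[1, 2, 4, 5, 7, 9, 10, 12, 13, 14]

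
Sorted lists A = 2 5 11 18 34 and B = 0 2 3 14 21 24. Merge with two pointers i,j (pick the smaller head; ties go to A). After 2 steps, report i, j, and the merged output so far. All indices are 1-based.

i=2, j=2, merged so far=[0, 2]

i=1 j=1: A[i]=2>B[j]=0 take 0, j++
i=1 j=2: A[i]=2<=B[j]=2 take 2, i++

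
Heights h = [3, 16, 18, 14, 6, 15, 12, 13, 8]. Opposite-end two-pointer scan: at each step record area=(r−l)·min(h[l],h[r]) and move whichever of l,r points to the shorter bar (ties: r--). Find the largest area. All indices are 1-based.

[1,9] min(3,8)*8=24 best=24 * → l++
[2,9] min(16,8)*7=56 best=56 * → r--
[2,8] min(16,13)*6=78 best=78 * → r--
[2,7] min(16,12)*5=60 best=78 → r--
[2,6] min(16,15)*4=60 best=78 → r--
[2,5] min(16,6)*3=18 best=78 → r--
[2,4] min(16,14)*2=28 best=78 → r--
[2,3] min(16,18)*1=16 best=78 → l++

max area = 78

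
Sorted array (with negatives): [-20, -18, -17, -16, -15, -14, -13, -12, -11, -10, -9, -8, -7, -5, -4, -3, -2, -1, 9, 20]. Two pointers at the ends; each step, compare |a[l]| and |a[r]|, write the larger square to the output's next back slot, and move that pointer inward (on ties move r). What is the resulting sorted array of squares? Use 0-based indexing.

[1, 4, 9, 16, 25, 49, 64, 81, 81, 100, 121, 144, 169, 196, 225, 256, 289, 324, 400, 400]

l=0 r=19: |-20|<=|20| out[19]=400, r--
l=0 r=18: |-20|>|9| out[18]=400, l++
l=1 r=18: |-18|>|9| out[17]=324, l++
l=2 r=18: |-17|>|9| out[16]=289, l++
l=3 r=18: |-16|>|9| out[15]=256, l++
l=4 r=18: |-15|>|9| out[14]=225, l++
l=5 r=18: |-14|>|9| out[13]=196, l++
l=6 r=18: |-13|>|9| out[12]=169, l++
l=7 r=18: |-12|>|9| out[11]=144, l++
l=8 r=18: |-11|>|9| out[10]=121, l++
l=9 r=18: |-10|>|9| out[9]=100, l++
l=10 r=18: |-9|<=|9| out[8]=81, r--
l=10 r=17: |-9|>|-1| out[7]=81, l++
l=11 r=17: |-8|>|-1| out[6]=64, l++
l=12 r=17: |-7|>|-1| out[5]=49, l++
l=13 r=17: |-5|>|-1| out[4]=25, l++
l=14 r=17: |-4|>|-1| out[3]=16, l++
l=15 r=17: |-3|>|-1| out[2]=9, l++
l=16 r=17: |-2|>|-1| out[1]=4, l++
l=17 r=17: |-1|<=|-1| out[0]=1, r--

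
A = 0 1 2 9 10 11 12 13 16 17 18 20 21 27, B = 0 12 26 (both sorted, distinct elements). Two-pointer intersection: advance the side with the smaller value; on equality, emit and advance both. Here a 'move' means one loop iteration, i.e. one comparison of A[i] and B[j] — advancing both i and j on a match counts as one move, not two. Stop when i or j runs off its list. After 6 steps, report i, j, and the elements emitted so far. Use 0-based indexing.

[i=0,j=0] 0==0 emit → i++,j++
[i=1,j=1] 1<12 → i++
[i=2,j=1] 2<12 → i++
[i=3,j=1] 9<12 → i++
[i=4,j=1] 10<12 → i++
[i=5,j=1] 11<12 → i++

i=6, j=1, emitted=[0]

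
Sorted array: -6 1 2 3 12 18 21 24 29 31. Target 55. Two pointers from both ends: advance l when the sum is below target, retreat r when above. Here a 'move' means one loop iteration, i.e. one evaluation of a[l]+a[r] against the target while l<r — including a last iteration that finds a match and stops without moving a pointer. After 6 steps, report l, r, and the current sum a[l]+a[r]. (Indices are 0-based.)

l=0 r=9: -6+31=25 <55, l++
l=1 r=9: 1+31=32 <55, l++
l=2 r=9: 2+31=33 <55, l++
l=3 r=9: 3+31=34 <55, l++
l=4 r=9: 12+31=43 <55, l++
l=5 r=9: 18+31=49 <55, l++

l=6, r=9, sum=52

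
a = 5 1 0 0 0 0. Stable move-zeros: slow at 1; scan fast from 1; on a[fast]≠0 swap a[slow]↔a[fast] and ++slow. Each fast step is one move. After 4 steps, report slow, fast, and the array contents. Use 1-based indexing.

(s=1,f=1) a[fast]=5≠0 swap→a[1]=5 → slow++,fast++
(s=2,f=2) a[fast]=1≠0 swap→a[2]=1 → slow++,fast++
(s=3,f=3) a[fast]=0 → fast++
(s=3,f=4) a[fast]=0 → fast++

slow=3, fast=5, a=[5, 1, 0, 0, 0, 0]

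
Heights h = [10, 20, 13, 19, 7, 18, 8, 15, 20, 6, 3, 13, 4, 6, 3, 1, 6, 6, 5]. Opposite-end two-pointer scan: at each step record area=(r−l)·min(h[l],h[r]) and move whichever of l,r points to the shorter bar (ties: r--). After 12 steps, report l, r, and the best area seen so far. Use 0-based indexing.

l=1, r=7, best area=140

l=0 r=18: min(10,5)*18=90 best=90 *, r--
l=0 r=17: min(10,6)*17=102 best=102 *, r--
l=0 r=16: min(10,6)*16=96 best=102, r--
l=0 r=15: min(10,1)*15=15 best=102, r--
l=0 r=14: min(10,3)*14=42 best=102, r--
l=0 r=13: min(10,6)*13=78 best=102, r--
l=0 r=12: min(10,4)*12=48 best=102, r--
l=0 r=11: min(10,13)*11=110 best=110 *, l++
l=1 r=11: min(20,13)*10=130 best=130 *, r--
l=1 r=10: min(20,3)*9=27 best=130, r--
l=1 r=9: min(20,6)*8=48 best=130, r--
l=1 r=8: min(20,20)*7=140 best=140 *, r--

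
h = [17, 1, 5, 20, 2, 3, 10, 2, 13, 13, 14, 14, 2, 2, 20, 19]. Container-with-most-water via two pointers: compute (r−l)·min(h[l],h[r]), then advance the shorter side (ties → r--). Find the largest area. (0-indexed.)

max area = 255

[0,15] min(17,19)*15=255 best=255 * → l++
[1,15] min(1,19)*14=14 best=255 → l++
[2,15] min(5,19)*13=65 best=255 → l++
[3,15] min(20,19)*12=228 best=255 → r--
[3,14] min(20,20)*11=220 best=255 → r--
[3,13] min(20,2)*10=20 best=255 → r--
[3,12] min(20,2)*9=18 best=255 → r--
[3,11] min(20,14)*8=112 best=255 → r--
[3,10] min(20,14)*7=98 best=255 → r--
[3,9] min(20,13)*6=78 best=255 → r--
[3,8] min(20,13)*5=65 best=255 → r--
[3,7] min(20,2)*4=8 best=255 → r--
[3,6] min(20,10)*3=30 best=255 → r--
[3,5] min(20,3)*2=6 best=255 → r--
[3,4] min(20,2)*1=2 best=255 → r--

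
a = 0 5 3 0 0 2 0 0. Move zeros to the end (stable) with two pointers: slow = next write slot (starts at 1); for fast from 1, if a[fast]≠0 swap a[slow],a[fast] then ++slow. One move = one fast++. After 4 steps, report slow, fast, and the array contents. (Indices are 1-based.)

slow=3, fast=5, a=[5, 3, 0, 0, 0, 2, 0, 0]

slow=1 fast=1: a[fast]=0, fast++
slow=1 fast=2: a[fast]=5≠0 swap→a[1]=5, slow++,fast++
slow=2 fast=3: a[fast]=3≠0 swap→a[2]=3, slow++,fast++
slow=3 fast=4: a[fast]=0, fast++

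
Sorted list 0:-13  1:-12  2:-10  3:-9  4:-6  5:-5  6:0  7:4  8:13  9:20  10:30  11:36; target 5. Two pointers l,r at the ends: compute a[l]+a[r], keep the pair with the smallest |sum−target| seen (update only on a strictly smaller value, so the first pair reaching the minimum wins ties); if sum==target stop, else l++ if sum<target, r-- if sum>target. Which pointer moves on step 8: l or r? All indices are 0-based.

r

l=0 r=11: -13+36=23 d=18 *, r--
l=0 r=10: -13+30=17 d=12 *, r--
l=0 r=9: -13+20=7 d=2 *, r--
l=0 r=8: -13+13=0 d=5, l++
l=1 r=8: -12+13=1 d=4, l++
l=2 r=8: -10+13=3 d=2, l++
l=3 r=8: -9+13=4 d=1 *, l++
l=4 r=8: -6+13=7 d=2, r--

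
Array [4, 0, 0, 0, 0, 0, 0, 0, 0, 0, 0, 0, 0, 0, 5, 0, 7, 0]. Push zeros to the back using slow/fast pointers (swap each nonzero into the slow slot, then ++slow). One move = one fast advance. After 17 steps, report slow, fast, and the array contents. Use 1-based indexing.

slow=4, fast=18, a=[4, 5, 7, 0, 0, 0, 0, 0, 0, 0, 0, 0, 0, 0, 0, 0, 0, 0]

slow=1 fast=1: a[fast]=4≠0 swap→a[1]=4, slow++,fast++
slow=2 fast=2: a[fast]=0, fast++
slow=2 fast=3: a[fast]=0, fast++
slow=2 fast=4: a[fast]=0, fast++
slow=2 fast=5: a[fast]=0, fast++
slow=2 fast=6: a[fast]=0, fast++
slow=2 fast=7: a[fast]=0, fast++
slow=2 fast=8: a[fast]=0, fast++
slow=2 fast=9: a[fast]=0, fast++
slow=2 fast=10: a[fast]=0, fast++
slow=2 fast=11: a[fast]=0, fast++
slow=2 fast=12: a[fast]=0, fast++
slow=2 fast=13: a[fast]=0, fast++
slow=2 fast=14: a[fast]=0, fast++
slow=2 fast=15: a[fast]=5≠0 swap→a[2]=5, slow++,fast++
slow=3 fast=16: a[fast]=0, fast++
slow=3 fast=17: a[fast]=7≠0 swap→a[3]=7, slow++,fast++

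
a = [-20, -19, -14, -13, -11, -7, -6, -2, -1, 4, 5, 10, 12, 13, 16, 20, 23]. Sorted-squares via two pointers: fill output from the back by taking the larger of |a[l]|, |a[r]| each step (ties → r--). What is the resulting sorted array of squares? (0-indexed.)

[1, 4, 16, 25, 36, 49, 100, 121, 144, 169, 169, 196, 256, 361, 400, 400, 529]

l=0 r=16: |-20|<=|23| out[16]=529, r--
l=0 r=15: |-20|<=|20| out[15]=400, r--
l=0 r=14: |-20|>|16| out[14]=400, l++
l=1 r=14: |-19|>|16| out[13]=361, l++
l=2 r=14: |-14|<=|16| out[12]=256, r--
l=2 r=13: |-14|>|13| out[11]=196, l++
l=3 r=13: |-13|<=|13| out[10]=169, r--
l=3 r=12: |-13|>|12| out[9]=169, l++
l=4 r=12: |-11|<=|12| out[8]=144, r--
l=4 r=11: |-11|>|10| out[7]=121, l++
l=5 r=11: |-7|<=|10| out[6]=100, r--
l=5 r=10: |-7|>|5| out[5]=49, l++
l=6 r=10: |-6|>|5| out[4]=36, l++
l=7 r=10: |-2|<=|5| out[3]=25, r--
l=7 r=9: |-2|<=|4| out[2]=16, r--
l=7 r=8: |-2|>|-1| out[1]=4, l++
l=8 r=8: |-1|<=|-1| out[0]=1, r--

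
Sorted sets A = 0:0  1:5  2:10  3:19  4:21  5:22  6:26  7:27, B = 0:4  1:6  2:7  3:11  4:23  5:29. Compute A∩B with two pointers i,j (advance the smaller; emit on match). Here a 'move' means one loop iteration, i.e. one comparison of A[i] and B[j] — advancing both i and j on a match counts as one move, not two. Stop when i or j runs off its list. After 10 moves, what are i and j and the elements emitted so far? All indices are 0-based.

i=6, j=4, emitted=[]

[i=0,j=0] 0<4 → i++
[i=1,j=0] 5>4 → j++
[i=1,j=1] 5<6 → i++
[i=2,j=1] 10>6 → j++
[i=2,j=2] 10>7 → j++
[i=2,j=3] 10<11 → i++
[i=3,j=3] 19>11 → j++
[i=3,j=4] 19<23 → i++
[i=4,j=4] 21<23 → i++
[i=5,j=4] 22<23 → i++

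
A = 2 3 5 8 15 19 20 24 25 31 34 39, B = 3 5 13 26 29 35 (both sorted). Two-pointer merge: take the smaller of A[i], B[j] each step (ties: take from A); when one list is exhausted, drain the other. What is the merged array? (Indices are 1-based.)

i=1 j=1: A[i]=2<=B[j]=3 take 2, i++
i=2 j=1: A[i]=3<=B[j]=3 take 3, i++
i=3 j=1: A[i]=5>B[j]=3 take 3, j++
i=3 j=2: A[i]=5<=B[j]=5 take 5, i++
i=4 j=2: A[i]=8>B[j]=5 take 5, j++
i=4 j=3: A[i]=8<=B[j]=13 take 8, i++
i=5 j=3: A[i]=15>B[j]=13 take 13, j++
i=5 j=4: A[i]=15<=B[j]=26 take 15, i++
i=6 j=4: A[i]=19<=B[j]=26 take 19, i++
i=7 j=4: A[i]=20<=B[j]=26 take 20, i++
i=8 j=4: A[i]=24<=B[j]=26 take 24, i++
i=9 j=4: A[i]=25<=B[j]=26 take 25, i++
i=10 j=4: A[i]=31>B[j]=26 take 26, j++
i=10 j=5: A[i]=31>B[j]=29 take 29, j++
i=10 j=6: A[i]=31<=B[j]=35 take 31, i++
i=11 j=6: A[i]=34<=B[j]=35 take 34, i++
i=12 j=6: A[i]=39>B[j]=35 take 35, j++
i=12 j=7: B done, take A[i]=39, i++

[2, 3, 3, 5, 5, 8, 13, 15, 19, 20, 24, 25, 26, 29, 31, 34, 35, 39]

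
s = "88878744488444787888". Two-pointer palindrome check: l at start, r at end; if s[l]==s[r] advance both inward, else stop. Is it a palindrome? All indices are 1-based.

l=1 r=20: '8'=='8', l++,r--
l=2 r=19: '8'=='8', l++,r--
l=3 r=18: '8'=='8', l++,r--
l=4 r=17: '7'=='7', l++,r--
l=5 r=16: '8'=='8', l++,r--
l=6 r=15: '7'=='7', l++,r--
l=7 r=14: '4'=='4', l++,r--
l=8 r=13: '4'=='4', l++,r--
l=9 r=12: '4'=='4', l++,r--
l=10 r=11: '8'=='8', l++,r--

palindrome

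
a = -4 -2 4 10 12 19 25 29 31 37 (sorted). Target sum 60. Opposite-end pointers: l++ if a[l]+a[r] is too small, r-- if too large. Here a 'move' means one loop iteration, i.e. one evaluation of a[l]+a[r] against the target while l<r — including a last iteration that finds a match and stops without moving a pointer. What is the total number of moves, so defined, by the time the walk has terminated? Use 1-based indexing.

[1,10] -4+37=33 <60 → l++
[2,10] -2+37=35 <60 → l++
[3,10] 4+37=41 <60 → l++
[4,10] 10+37=47 <60 → l++
[5,10] 12+37=49 <60 → l++
[6,10] 19+37=56 <60 → l++
[7,10] 25+37=62 >60 → r--
[7,9] 25+31=56 <60 → l++
[8,9] 29+31=60 → found

9 moves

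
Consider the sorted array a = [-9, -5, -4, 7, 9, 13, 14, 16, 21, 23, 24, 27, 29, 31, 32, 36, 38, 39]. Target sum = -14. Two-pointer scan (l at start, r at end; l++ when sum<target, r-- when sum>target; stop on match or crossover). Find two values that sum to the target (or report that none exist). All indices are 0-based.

(-9, -5)

l=0 r=17: -9+39=30 >-14, r--
l=0 r=16: -9+38=29 >-14, r--
l=0 r=15: -9+36=27 >-14, r--
l=0 r=14: -9+32=23 >-14, r--
l=0 r=13: -9+31=22 >-14, r--
l=0 r=12: -9+29=20 >-14, r--
l=0 r=11: -9+27=18 >-14, r--
l=0 r=10: -9+24=15 >-14, r--
l=0 r=9: -9+23=14 >-14, r--
l=0 r=8: -9+21=12 >-14, r--
l=0 r=7: -9+16=7 >-14, r--
l=0 r=6: -9+14=5 >-14, r--
l=0 r=5: -9+13=4 >-14, r--
l=0 r=4: -9+9=0 >-14, r--
l=0 r=3: -9+7=-2 >-14, r--
l=0 r=2: -9+-4=-13 >-14, r--
l=0 r=1: -9+-5=-14, found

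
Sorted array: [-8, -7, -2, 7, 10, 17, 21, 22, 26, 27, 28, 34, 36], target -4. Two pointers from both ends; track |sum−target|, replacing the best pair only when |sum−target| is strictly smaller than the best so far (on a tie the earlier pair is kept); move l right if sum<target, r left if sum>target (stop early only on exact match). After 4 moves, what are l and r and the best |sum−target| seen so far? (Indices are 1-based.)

l=1 r=13: -8+36=28 d=32 *, r--
l=1 r=12: -8+34=26 d=30 *, r--
l=1 r=11: -8+28=20 d=24 *, r--
l=1 r=10: -8+27=19 d=23 *, r--

l=1, r=9, best |Δ|=23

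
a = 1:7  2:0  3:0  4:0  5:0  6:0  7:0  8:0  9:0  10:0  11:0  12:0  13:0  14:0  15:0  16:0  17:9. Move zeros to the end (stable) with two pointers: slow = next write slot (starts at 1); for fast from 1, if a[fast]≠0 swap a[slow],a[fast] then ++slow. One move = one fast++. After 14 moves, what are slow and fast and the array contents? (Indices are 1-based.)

(s=1,f=1) a[fast]=7≠0 swap→a[1]=7 → slow++,fast++
(s=2,f=2) a[fast]=0 → fast++
(s=2,f=3) a[fast]=0 → fast++
(s=2,f=4) a[fast]=0 → fast++
(s=2,f=5) a[fast]=0 → fast++
(s=2,f=6) a[fast]=0 → fast++
(s=2,f=7) a[fast]=0 → fast++
(s=2,f=8) a[fast]=0 → fast++
(s=2,f=9) a[fast]=0 → fast++
(s=2,f=10) a[fast]=0 → fast++
(s=2,f=11) a[fast]=0 → fast++
(s=2,f=12) a[fast]=0 → fast++
(s=2,f=13) a[fast]=0 → fast++
(s=2,f=14) a[fast]=0 → fast++

slow=2, fast=15, a=[7, 0, 0, 0, 0, 0, 0, 0, 0, 0, 0, 0, 0, 0, 0, 0, 9]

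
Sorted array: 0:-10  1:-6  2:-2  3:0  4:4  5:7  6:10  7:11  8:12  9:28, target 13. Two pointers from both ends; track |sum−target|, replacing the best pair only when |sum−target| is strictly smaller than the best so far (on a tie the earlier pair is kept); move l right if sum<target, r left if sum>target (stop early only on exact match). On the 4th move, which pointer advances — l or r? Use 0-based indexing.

l

l=0 r=9: -10+28=18 d=5 *, r--
l=0 r=8: -10+12=2 d=11, l++
l=1 r=8: -6+12=6 d=7, l++
l=2 r=8: -2+12=10 d=3 *, l++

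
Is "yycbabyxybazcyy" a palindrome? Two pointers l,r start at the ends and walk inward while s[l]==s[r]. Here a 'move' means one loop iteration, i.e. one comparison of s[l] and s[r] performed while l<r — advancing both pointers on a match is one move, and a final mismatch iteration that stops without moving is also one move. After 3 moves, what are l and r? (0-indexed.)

l=3, r=11

[0,14] 'y'=='y' → l++,r--
[1,13] 'y'=='y' → l++,r--
[2,12] 'c'=='c' → l++,r--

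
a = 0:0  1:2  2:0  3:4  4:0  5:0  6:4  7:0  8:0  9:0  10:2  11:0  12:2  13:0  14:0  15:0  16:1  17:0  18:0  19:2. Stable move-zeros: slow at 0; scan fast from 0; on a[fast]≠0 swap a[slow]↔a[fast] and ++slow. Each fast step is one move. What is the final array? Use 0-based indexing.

[2, 4, 4, 2, 2, 1, 2, 0, 0, 0, 0, 0, 0, 0, 0, 0, 0, 0, 0, 0]

(s=0,f=0) a[fast]=0 → fast++
(s=0,f=1) a[fast]=2≠0 swap→a[0]=2 → slow++,fast++
(s=1,f=2) a[fast]=0 → fast++
(s=1,f=3) a[fast]=4≠0 swap→a[1]=4 → slow++,fast++
(s=2,f=4) a[fast]=0 → fast++
(s=2,f=5) a[fast]=0 → fast++
(s=2,f=6) a[fast]=4≠0 swap→a[2]=4 → slow++,fast++
(s=3,f=7) a[fast]=0 → fast++
(s=3,f=8) a[fast]=0 → fast++
(s=3,f=9) a[fast]=0 → fast++
(s=3,f=10) a[fast]=2≠0 swap→a[3]=2 → slow++,fast++
(s=4,f=11) a[fast]=0 → fast++
(s=4,f=12) a[fast]=2≠0 swap→a[4]=2 → slow++,fast++
(s=5,f=13) a[fast]=0 → fast++
(s=5,f=14) a[fast]=0 → fast++
(s=5,f=15) a[fast]=0 → fast++
(s=5,f=16) a[fast]=1≠0 swap→a[5]=1 → slow++,fast++
(s=6,f=17) a[fast]=0 → fast++
(s=6,f=18) a[fast]=0 → fast++
(s=6,f=19) a[fast]=2≠0 swap→a[6]=2 → slow++,fast++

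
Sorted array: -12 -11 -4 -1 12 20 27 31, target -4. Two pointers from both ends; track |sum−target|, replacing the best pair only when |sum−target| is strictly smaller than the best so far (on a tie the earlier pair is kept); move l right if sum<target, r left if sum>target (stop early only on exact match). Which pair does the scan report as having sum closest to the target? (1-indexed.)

l=1 r=8: -12+31=19 d=23 *, r--
l=1 r=7: -12+27=15 d=19 *, r--
l=1 r=6: -12+20=8 d=12 *, r--
l=1 r=5: -12+12=0 d=4 *, r--
l=1 r=4: -12+-1=-13 d=9, l++
l=2 r=4: -11+-1=-12 d=8, l++
l=3 r=4: -4+-1=-5 d=1 *, l++

pair (-4, -1) with sum -5 (|Δ|=1)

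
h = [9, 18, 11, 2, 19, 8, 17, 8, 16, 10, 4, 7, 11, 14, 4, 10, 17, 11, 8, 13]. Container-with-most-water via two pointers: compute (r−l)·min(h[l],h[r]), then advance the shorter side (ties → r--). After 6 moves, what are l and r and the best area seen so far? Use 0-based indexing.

l=0 r=19: min(9,13)*19=171 best=171 *, l++
l=1 r=19: min(18,13)*18=234 best=234 *, r--
l=1 r=18: min(18,8)*17=136 best=234, r--
l=1 r=17: min(18,11)*16=176 best=234, r--
l=1 r=16: min(18,17)*15=255 best=255 *, r--
l=1 r=15: min(18,10)*14=140 best=255, r--

l=1, r=14, best area=255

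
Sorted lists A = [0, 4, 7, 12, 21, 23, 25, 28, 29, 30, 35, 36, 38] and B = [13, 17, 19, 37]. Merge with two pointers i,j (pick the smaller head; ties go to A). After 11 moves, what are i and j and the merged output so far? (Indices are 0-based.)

i=8, j=3, merged so far=[0, 4, 7, 12, 13, 17, 19, 21, 23, 25, 28]

[i=0,j=0] A[i]=0<=B[j]=13 take 0 → i++
[i=1,j=0] A[i]=4<=B[j]=13 take 4 → i++
[i=2,j=0] A[i]=7<=B[j]=13 take 7 → i++
[i=3,j=0] A[i]=12<=B[j]=13 take 12 → i++
[i=4,j=0] A[i]=21>B[j]=13 take 13 → j++
[i=4,j=1] A[i]=21>B[j]=17 take 17 → j++
[i=4,j=2] A[i]=21>B[j]=19 take 19 → j++
[i=4,j=3] A[i]=21<=B[j]=37 take 21 → i++
[i=5,j=3] A[i]=23<=B[j]=37 take 23 → i++
[i=6,j=3] A[i]=25<=B[j]=37 take 25 → i++
[i=7,j=3] A[i]=28<=B[j]=37 take 28 → i++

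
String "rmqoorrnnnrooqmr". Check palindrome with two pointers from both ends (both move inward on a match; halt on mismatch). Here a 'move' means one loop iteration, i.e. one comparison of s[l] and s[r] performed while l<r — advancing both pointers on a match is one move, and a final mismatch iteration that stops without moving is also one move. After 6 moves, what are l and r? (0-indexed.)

l=6, r=9

[0,15] 'r'=='r' → l++,r--
[1,14] 'm'=='m' → l++,r--
[2,13] 'q'=='q' → l++,r--
[3,12] 'o'=='o' → l++,r--
[4,11] 'o'=='o' → l++,r--
[5,10] 'r'=='r' → l++,r--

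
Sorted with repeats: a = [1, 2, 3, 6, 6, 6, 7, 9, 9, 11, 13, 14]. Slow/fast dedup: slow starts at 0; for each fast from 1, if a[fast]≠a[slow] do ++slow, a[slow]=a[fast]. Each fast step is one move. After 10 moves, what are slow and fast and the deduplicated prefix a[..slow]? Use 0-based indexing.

slow=0 fast=1: a[fast]=2≠a[slow]=1 write a[1]=2, slow++,fast++
slow=1 fast=2: a[fast]=3≠a[slow]=2 write a[2]=3, slow++,fast++
slow=2 fast=3: a[fast]=6≠a[slow]=3 write a[3]=6, slow++,fast++
slow=3 fast=4: a[fast]=6=a[slow] dup, fast++
slow=3 fast=5: a[fast]=6=a[slow] dup, fast++
slow=3 fast=6: a[fast]=7≠a[slow]=6 write a[4]=7, slow++,fast++
slow=4 fast=7: a[fast]=9≠a[slow]=7 write a[5]=9, slow++,fast++
slow=5 fast=8: a[fast]=9=a[slow] dup, fast++
slow=5 fast=9: a[fast]=11≠a[slow]=9 write a[6]=11, slow++,fast++
slow=6 fast=10: a[fast]=13≠a[slow]=11 write a[7]=13, slow++,fast++

slow=7, fast=11, prefix=[1, 2, 3, 6, 7, 9, 11, 13]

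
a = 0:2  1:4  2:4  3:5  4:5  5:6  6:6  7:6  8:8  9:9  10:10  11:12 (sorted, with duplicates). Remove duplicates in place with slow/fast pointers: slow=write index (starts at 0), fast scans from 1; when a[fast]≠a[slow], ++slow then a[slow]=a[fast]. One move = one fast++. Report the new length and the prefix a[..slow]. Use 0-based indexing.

(s=0,f=1) a[fast]=4≠a[slow]=2 write a[1]=4 → slow++,fast++
(s=1,f=2) a[fast]=4=a[slow] dup → fast++
(s=1,f=3) a[fast]=5≠a[slow]=4 write a[2]=5 → slow++,fast++
(s=2,f=4) a[fast]=5=a[slow] dup → fast++
(s=2,f=5) a[fast]=6≠a[slow]=5 write a[3]=6 → slow++,fast++
(s=3,f=6) a[fast]=6=a[slow] dup → fast++
(s=3,f=7) a[fast]=6=a[slow] dup → fast++
(s=3,f=8) a[fast]=8≠a[slow]=6 write a[4]=8 → slow++,fast++
(s=4,f=9) a[fast]=9≠a[slow]=8 write a[5]=9 → slow++,fast++
(s=5,f=10) a[fast]=10≠a[slow]=9 write a[6]=10 → slow++,fast++
(s=6,f=11) a[fast]=12≠a[slow]=10 write a[7]=12 → slow++,fast++

length 8; prefix = [2, 4, 5, 6, 8, 9, 10, 12]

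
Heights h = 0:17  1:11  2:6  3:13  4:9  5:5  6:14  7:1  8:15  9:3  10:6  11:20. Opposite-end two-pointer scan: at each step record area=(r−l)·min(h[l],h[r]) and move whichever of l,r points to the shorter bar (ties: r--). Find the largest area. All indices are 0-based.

l=0 r=11: min(17,20)*11=187 best=187 *, l++
l=1 r=11: min(11,20)*10=110 best=187, l++
l=2 r=11: min(6,20)*9=54 best=187, l++
l=3 r=11: min(13,20)*8=104 best=187, l++
l=4 r=11: min(9,20)*7=63 best=187, l++
l=5 r=11: min(5,20)*6=30 best=187, l++
l=6 r=11: min(14,20)*5=70 best=187, l++
l=7 r=11: min(1,20)*4=4 best=187, l++
l=8 r=11: min(15,20)*3=45 best=187, l++
l=9 r=11: min(3,20)*2=6 best=187, l++
l=10 r=11: min(6,20)*1=6 best=187, l++

max area = 187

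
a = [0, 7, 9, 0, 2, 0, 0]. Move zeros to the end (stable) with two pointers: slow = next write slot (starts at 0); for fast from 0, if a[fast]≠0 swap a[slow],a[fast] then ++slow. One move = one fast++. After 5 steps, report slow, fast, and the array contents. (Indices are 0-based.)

slow=3, fast=5, a=[7, 9, 2, 0, 0, 0, 0]

(s=0,f=0) a[fast]=0 → fast++
(s=0,f=1) a[fast]=7≠0 swap→a[0]=7 → slow++,fast++
(s=1,f=2) a[fast]=9≠0 swap→a[1]=9 → slow++,fast++
(s=2,f=3) a[fast]=0 → fast++
(s=2,f=4) a[fast]=2≠0 swap→a[2]=2 → slow++,fast++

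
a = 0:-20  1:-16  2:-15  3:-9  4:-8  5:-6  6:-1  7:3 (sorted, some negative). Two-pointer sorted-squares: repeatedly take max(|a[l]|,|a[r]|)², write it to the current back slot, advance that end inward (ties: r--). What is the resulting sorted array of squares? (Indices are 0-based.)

l=0 r=7: |-20|>|3| out[7]=400, l++
l=1 r=7: |-16|>|3| out[6]=256, l++
l=2 r=7: |-15|>|3| out[5]=225, l++
l=3 r=7: |-9|>|3| out[4]=81, l++
l=4 r=7: |-8|>|3| out[3]=64, l++
l=5 r=7: |-6|>|3| out[2]=36, l++
l=6 r=7: |-1|<=|3| out[1]=9, r--
l=6 r=6: |-1|<=|-1| out[0]=1, r--

[1, 9, 36, 64, 81, 225, 256, 400]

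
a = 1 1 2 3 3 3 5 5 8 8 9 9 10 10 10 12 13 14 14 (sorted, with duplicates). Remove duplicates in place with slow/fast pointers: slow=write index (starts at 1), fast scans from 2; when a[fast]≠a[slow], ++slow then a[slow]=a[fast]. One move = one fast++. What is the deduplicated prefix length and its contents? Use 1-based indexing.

length 10; prefix = [1, 2, 3, 5, 8, 9, 10, 12, 13, 14]

slow=1 fast=2: a[fast]=1=a[slow] dup, fast++
slow=1 fast=3: a[fast]=2≠a[slow]=1 write a[2]=2, slow++,fast++
slow=2 fast=4: a[fast]=3≠a[slow]=2 write a[3]=3, slow++,fast++
slow=3 fast=5: a[fast]=3=a[slow] dup, fast++
slow=3 fast=6: a[fast]=3=a[slow] dup, fast++
slow=3 fast=7: a[fast]=5≠a[slow]=3 write a[4]=5, slow++,fast++
slow=4 fast=8: a[fast]=5=a[slow] dup, fast++
slow=4 fast=9: a[fast]=8≠a[slow]=5 write a[5]=8, slow++,fast++
slow=5 fast=10: a[fast]=8=a[slow] dup, fast++
slow=5 fast=11: a[fast]=9≠a[slow]=8 write a[6]=9, slow++,fast++
slow=6 fast=12: a[fast]=9=a[slow] dup, fast++
slow=6 fast=13: a[fast]=10≠a[slow]=9 write a[7]=10, slow++,fast++
slow=7 fast=14: a[fast]=10=a[slow] dup, fast++
slow=7 fast=15: a[fast]=10=a[slow] dup, fast++
slow=7 fast=16: a[fast]=12≠a[slow]=10 write a[8]=12, slow++,fast++
slow=8 fast=17: a[fast]=13≠a[slow]=12 write a[9]=13, slow++,fast++
slow=9 fast=18: a[fast]=14≠a[slow]=13 write a[10]=14, slow++,fast++
slow=10 fast=19: a[fast]=14=a[slow] dup, fast++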